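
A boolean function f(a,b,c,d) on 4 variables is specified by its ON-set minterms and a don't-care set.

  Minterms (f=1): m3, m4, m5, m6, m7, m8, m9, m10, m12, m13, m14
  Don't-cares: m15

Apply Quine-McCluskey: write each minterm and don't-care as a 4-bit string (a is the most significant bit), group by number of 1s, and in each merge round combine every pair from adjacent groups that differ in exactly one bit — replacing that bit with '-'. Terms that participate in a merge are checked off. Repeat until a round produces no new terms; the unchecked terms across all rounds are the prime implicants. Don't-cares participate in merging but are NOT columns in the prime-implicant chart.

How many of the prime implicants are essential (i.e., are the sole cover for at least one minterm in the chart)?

[col 0] 0011*, 0100*, 0101*, 0110*, 0111*, 1000*, 1001*, 1010*, 1100*, 1101*, 1110*, 1111*
[col 1] -100*, -101*, -110*, -111*, 0-11, 01-0*, 01-1*, 010-*, 011-*, 1-00*, 1-01*, 1-10*, 10-0*, 100-*, 11-0*, 11-1*, 110-*, 111-*
[col 2] -1-0*, -1-1*, -10-*, -11-*, 01--*, 1--0, 1-0-, 11--*
[col 3] -1--
Prime implicants: -1--, 0-11, 1--0, 1-0-
PI chart (minterm → PIs covering it):
  3 | 0-11  (sole → essential)
  4 | -1--  (sole → essential)
  5 | -1--  (sole → essential)
  6 | -1--  (sole → essential)
  7 | -1--,0-11
  8 | 1--0,1-0-
  9 | 1-0-  (sole → essential)
  10 | 1--0  (sole → essential)
  12 | -1--,1--0,1-0-
  13 | -1--,1-0-
  14 | -1--,1--0
Essential prime implicants: -1--, 0-11, 1--0, 1-0-

4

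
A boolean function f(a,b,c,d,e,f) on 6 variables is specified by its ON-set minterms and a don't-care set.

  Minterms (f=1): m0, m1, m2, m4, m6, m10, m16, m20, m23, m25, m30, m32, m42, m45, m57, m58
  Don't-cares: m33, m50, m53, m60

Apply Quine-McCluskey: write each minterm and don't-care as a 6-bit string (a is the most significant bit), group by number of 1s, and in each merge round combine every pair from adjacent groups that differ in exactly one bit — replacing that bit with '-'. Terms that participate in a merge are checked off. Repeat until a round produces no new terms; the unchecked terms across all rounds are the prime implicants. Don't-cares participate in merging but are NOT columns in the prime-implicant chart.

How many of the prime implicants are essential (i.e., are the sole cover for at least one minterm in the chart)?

Round 0: 000000✓ 000001✓ 000010✓ 000100✓ 000110✓ 001010✓ 010000✓ 010100✓ 010111 011001✓ 011110 100000✓ 100001✓ 101010✓ 101101 110010✓ 110101 111001✓ 111010✓ 111100
Round 1: -00000✓ -00001✓ -01010 -11001 0-0000✓ 0-0100✓ 00-010 000-00✓ 000-10✓ 0000-0✓ 00000-✓ 0001-0✓ 010-00✓ 1-1010 10000-✓ 11-010
Round 2: -0000- 0-0-00 000--0
PIs = {-0000-, -01010, -11001, 0-0-00, 00-010, 000--0, 010111, 011110, 1-1010, 101101, 11-010, 110101, 111100}
Coverage chart:
  m0: -0000-,0-0-00,000--0
  m1: -0000- ←essential
  m2: 00-010,000--0
  m4: 0-0-00,000--0
  m6: 000--0 ←essential
  m10: -01010,00-010
  m16: 0-0-00 ←essential
  m20: 0-0-00 ←essential
  m23: 010111 ←essential
  m25: -11001 ←essential
  m30: 011110 ←essential
  m32: -0000- ←essential
  m42: -01010,1-1010
  m45: 101101 ←essential
  m57: -11001 ←essential
  m58: 1-1010,11-010
Essential: -0000-, -11001, 0-0-00, 000--0, 010111, 011110, 101101

7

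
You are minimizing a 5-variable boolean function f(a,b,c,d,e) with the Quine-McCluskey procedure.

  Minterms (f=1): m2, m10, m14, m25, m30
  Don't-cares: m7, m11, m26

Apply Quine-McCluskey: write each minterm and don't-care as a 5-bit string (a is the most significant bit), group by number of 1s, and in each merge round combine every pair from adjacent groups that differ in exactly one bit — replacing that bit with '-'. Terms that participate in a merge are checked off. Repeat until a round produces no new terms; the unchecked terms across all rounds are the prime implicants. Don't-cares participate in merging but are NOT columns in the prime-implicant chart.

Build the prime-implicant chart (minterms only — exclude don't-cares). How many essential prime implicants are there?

3

Round 0: 00010✓ 00111 01010✓ 01011✓ 01110✓ 11001 11010✓ 11110✓
Round 1: -1010✓ -1110✓ 0-010 01-10✓ 0101- 11-10✓
Round 2: -1-10
PIs = {-1-10, 0-010, 00111, 0101-, 11001}
Coverage chart:
  m2: 0-010 ←essential
  m10: -1-10,0-010,0101-
  m14: -1-10 ←essential
  m25: 11001 ←essential
  m30: -1-10 ←essential
Essential: -1-10, 0-010, 11001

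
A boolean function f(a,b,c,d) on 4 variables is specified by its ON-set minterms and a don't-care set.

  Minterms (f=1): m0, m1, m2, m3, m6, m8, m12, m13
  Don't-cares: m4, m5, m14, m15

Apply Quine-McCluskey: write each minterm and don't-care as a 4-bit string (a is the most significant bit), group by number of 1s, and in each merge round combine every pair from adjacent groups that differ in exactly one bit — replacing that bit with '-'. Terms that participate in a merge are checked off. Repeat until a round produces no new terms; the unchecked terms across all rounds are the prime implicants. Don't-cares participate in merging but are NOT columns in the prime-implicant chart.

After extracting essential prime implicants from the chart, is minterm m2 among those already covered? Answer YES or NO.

YES

size-2^0 implicants → 0000(✓)  0001(✓)  0010(✓)  0011(✓)  0100(✓)  0101(✓)  0110(✓)  1000(✓)  1100(✓)  1101(✓)  1110(✓)  1111(✓)
size-2^1 implicants → -000(✓)  -100(✓)  -101(✓)  -110(✓)  0-00(✓)  0-01(✓)  0-10(✓)  00-0(✓)  00-1(✓)  000-(✓)  001-(✓)  01-0(✓)  010-(✓)  1-00(✓)  11-0(✓)  11-1(✓)  110-(✓)  111-(✓)
size-2^2 implicants → --00  -1-0  -10-  0--0  0-0-  00--  11--
Unchecked terms (primes): --00, -1-0, -10-, 0--0, 0-0-, 00--, 11--
Minterm coverage:
  m0 ⊆ --00,0--0,0-0-,00--
  m1 ⊆ 0-0-,00--
  m2 ⊆ 0--0,00--
  m3 ⊆ 00-- [E]
  m6 ⊆ -1-0,0--0
  m8 ⊆ --00 [E]
  m12 ⊆ --00,-1-0,-10-,11--
  m13 ⊆ -10-,11--
E = {--00, 00--}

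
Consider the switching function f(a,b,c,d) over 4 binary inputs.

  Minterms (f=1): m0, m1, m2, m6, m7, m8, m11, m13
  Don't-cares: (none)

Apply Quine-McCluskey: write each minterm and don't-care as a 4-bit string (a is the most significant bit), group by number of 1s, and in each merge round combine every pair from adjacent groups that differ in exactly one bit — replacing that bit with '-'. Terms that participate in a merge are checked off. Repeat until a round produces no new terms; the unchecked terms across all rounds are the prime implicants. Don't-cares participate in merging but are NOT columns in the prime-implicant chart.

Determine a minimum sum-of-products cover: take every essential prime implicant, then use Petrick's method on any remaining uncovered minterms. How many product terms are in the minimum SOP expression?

Round 0: 0000✓ 0001✓ 0010✓ 0110✓ 0111✓ 1000✓ 1011 1101
Round 1: -000 0-10 00-0 000- 011-
PIs = {-000, 0-10, 00-0, 000-, 011-, 1011, 1101}
Coverage chart:
  m0: -000,00-0,000-
  m1: 000- ←essential
  m2: 0-10,00-0
  m6: 0-10,011-
  m7: 011- ←essential
  m8: -000 ←essential
  m11: 1011 ←essential
  m13: 1101 ←essential
Essential: -000, 000-, 011-, 1011, 1101
Petrick residual → 0-10
Min cover (6 terms): b'c'd' + a'cd' + a'b'c' + a'bc + ab'cd + abc'd

6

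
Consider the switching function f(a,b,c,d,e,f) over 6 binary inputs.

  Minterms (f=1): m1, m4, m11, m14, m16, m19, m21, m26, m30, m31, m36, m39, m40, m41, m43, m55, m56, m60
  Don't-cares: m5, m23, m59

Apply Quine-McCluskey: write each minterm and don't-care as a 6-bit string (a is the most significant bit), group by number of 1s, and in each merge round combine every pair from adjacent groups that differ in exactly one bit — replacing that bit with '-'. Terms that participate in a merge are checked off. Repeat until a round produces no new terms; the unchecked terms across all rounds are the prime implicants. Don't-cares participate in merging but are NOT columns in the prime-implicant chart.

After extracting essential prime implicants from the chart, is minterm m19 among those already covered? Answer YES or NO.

[col 0] 000001*, 000100*, 000101*, 001011*, 001110*, 010000, 010011*, 010101*, 010111*, 011010*, 011110*, 011111*, 100100*, 100111*, 101000*, 101001*, 101011*, 110111*, 111000*, 111011*, 111100*
[col 1] -00100, -01011, -10111, 0-0101, 0-1110, 000-01, 00010-, 01-111, 010-11, 0101-1, 011-10, 01111-, 1-0111, 1-1000, 1-1011, 1010-1, 10100-, 111-00
Prime implicants: -00100, -01011, -10111, 0-0101, 0-1110, 000-01, 00010-, 01-111, 010-11, 010000, 0101-1, 011-10, 01111-, 1-0111, 1-1000, 1-1011, 1010-1, 10100-, 111-00
PI chart (minterm → PIs covering it):
  1 | 000-01  (sole → essential)
  4 | -00100,00010-
  11 | -01011  (sole → essential)
  14 | 0-1110  (sole → essential)
  16 | 010000  (sole → essential)
  19 | 010-11  (sole → essential)
  21 | 0-0101,0101-1
  26 | 011-10  (sole → essential)
  30 | 0-1110,011-10,01111-
  31 | 01-111,01111-
  36 | -00100  (sole → essential)
  39 | 1-0111  (sole → essential)
  40 | 1-1000,10100-
  41 | 1010-1,10100-
  43 | -01011,1-1011,1010-1
  55 | -10111,1-0111
  56 | 1-1000,111-00
  60 | 111-00  (sole → essential)
Essential prime implicants: -00100, -01011, 0-1110, 000-01, 010-11, 010000, 011-10, 1-0111, 111-00

YES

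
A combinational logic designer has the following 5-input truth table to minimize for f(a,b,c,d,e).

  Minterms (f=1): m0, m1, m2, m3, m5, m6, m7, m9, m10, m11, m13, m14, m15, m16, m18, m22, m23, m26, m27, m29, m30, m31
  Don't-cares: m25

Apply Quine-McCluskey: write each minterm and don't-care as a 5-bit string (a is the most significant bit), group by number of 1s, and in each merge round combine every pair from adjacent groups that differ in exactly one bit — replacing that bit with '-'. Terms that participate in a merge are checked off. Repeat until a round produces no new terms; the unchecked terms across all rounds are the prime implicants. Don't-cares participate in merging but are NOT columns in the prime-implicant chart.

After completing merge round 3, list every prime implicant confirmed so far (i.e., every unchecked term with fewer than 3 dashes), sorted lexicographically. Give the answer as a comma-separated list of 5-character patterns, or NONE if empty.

-00-0, 000--

[col 0] 00000*, 00001*, 00010*, 00011*, 00101*, 00110*, 00111*, 01001*, 01010*, 01011*, 01101*, 01110*, 01111*, 10000*, 10010*, 10110*, 10111*, 11001*, 11010*, 11011*, 11101*, 11110*, 11111*
[col 1] -0000*, -0010*, -0110*, -0111*, -1001*, -1010*, -1011*, -1101*, -1110*, -1111*, 0-001*, 0-010*, 0-011*, 0-101*, 0-110*, 0-111*, 00-01*, 00-10*, 00-11*, 000-0*, 000-1*, 0000-*, 0001-*, 001-1*, 0011-*, 01-01*, 01-10*, 01-11*, 010-1*, 0101-*, 011-1*, 0111-*, 1-010*, 1-110*, 1-111*, 10-10*, 100-0*, 1011-*, 11-01*, 11-10*, 11-11*, 110-1*, 1101-*, 111-1*, 1111-*
[col 2] --010*, --110*, --111*, -0-10*, -00-0, -011-*, -1-01*, -1-10*, -1-11*, -10-1*, -101-*, -11-1*, -111-*, 0--01*, 0--10*, 0--11*, 0-0-1*, 0-01-*, 0-1-1*, 0-11-*, 00--1*, 00-1-*, 000--, 01--1*, 01-1-*, 1--10*, 1-11-*, 11--1*, 11-1-*
[col 3] ---10, --11-, -1--1, -1-1-, 0---1, 0--1-
Prime implicants: ---10, --11-, -00-0, -1--1, -1-1-, 0---1, 0--1-, 000--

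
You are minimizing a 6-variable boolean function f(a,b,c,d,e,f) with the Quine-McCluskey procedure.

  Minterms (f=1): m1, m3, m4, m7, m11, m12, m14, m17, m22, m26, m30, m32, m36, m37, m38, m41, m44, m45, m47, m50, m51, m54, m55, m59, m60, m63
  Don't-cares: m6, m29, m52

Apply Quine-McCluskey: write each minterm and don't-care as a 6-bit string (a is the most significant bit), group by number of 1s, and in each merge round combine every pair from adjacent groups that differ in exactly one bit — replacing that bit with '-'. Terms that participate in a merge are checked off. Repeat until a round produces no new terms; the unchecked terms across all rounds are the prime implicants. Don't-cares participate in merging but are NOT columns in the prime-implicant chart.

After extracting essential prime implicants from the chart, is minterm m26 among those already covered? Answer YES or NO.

YES

Round 0: 000001✓ 000011✓ 000100✓ 000110✓ 000111✓ 001011✓ 001100✓ 001110✓ 010001✓ 010110✓ 011010✓ 011101 011110✓ 100000✓ 100100✓ 100101✓ 100110✓ 101001✓ 101100✓ 101101✓ 101111✓ 110010✓ 110011✓ 110100✓ 110110✓ 110111✓ 111011✓ 111100✓ 111111✓
Round 1: -00100✓ -00110✓ -01100✓ -10110✓ 0-0001 0-0110✓ 0-1110✓ 00-011 00-100✓ 00-110✓ 000-11 0000-1 0001-0✓ 00011- 0011-0✓ 01-110✓ 011-10 1-0100✓ 1-0110✓ 1-1100✓ 1-1111 10-100✓ 10-101✓ 100-00 1001-0✓ 10010-✓ 101-01 1011-1 10110-✓ 11-011✓ 11-100✓ 11-111✓ 110-10✓ 110-11✓ 11001-✓ 1101-0✓ 11011-✓ 111-11✓
Round 2: --0110 -0-100 -001-0 0--110 00-1-0 1--100 1-01-0 10-10- 11--11 110-1-
PIs = {--0110, -0-100, -001-0, 0--110, 0-0001, 00-011, 00-1-0, 000-11, 0000-1, 00011-, 011-10, 011101, 1--100, 1-01-0, 1-1111, 10-10-, 100-00, 101-01, 1011-1, 11--11, 110-1-}
Coverage chart:
  m1: 0-0001,0000-1
  m3: 00-011,000-11,0000-1
  m4: -0-100,-001-0,00-1-0
  m7: 000-11,00011-
  m11: 00-011 ←essential
  m12: -0-100,00-1-0
  m14: 0--110,00-1-0
  m17: 0-0001 ←essential
  m22: --0110,0--110
  m26: 011-10 ←essential
  m30: 0--110,011-10
  m32: 100-00 ←essential
  m36: -0-100,-001-0,1--100,1-01-0,10-10-,100-00
  m37: 10-10- ←essential
  m38: --0110,-001-0,1-01-0
  m41: 101-01 ←essential
  m44: -0-100,1--100,10-10-
  m45: 10-10-,101-01,1011-1
  m47: 1-1111,1011-1
  m50: 110-1- ←essential
  m51: 11--11,110-1-
  m54: --0110,1-01-0,110-1-
  m55: 11--11,110-1-
  m59: 11--11 ←essential
  m60: 1--100 ←essential
  m63: 1-1111,11--11
Essential: 0-0001, 00-011, 011-10, 1--100, 10-10-, 100-00, 101-01, 11--11, 110-1-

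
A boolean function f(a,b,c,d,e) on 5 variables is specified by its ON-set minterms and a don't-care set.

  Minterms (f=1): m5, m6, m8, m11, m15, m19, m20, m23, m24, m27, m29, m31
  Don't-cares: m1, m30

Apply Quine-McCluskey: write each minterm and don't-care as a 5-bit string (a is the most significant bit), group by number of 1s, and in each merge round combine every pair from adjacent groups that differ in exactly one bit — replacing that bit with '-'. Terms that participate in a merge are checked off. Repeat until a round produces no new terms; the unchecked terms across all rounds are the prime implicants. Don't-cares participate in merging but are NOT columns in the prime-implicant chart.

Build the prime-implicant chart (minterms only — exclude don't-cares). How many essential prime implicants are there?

7

size-2^0 implicants → 00001(✓)  00101(✓)  00110  01000(✓)  01011(✓)  01111(✓)  10011(✓)  10100  10111(✓)  11000(✓)  11011(✓)  11101(✓)  11110(✓)  11111(✓)
size-2^1 implicants → -1000  -1011(✓)  -1111(✓)  00-01  01-11(✓)  1-011(✓)  1-111(✓)  10-11(✓)  11-11(✓)  111-1  1111-
size-2^2 implicants → -1-11  1--11
Unchecked terms (primes): -1-11, -1000, 00-01, 00110, 1--11, 10100, 111-1, 1111-
Minterm coverage:
  m5 ⊆ 00-01 [E]
  m6 ⊆ 00110 [E]
  m8 ⊆ -1000 [E]
  m11 ⊆ -1-11 [E]
  m15 ⊆ -1-11 [E]
  m19 ⊆ 1--11 [E]
  m20 ⊆ 10100 [E]
  m23 ⊆ 1--11 [E]
  m24 ⊆ -1000 [E]
  m27 ⊆ -1-11,1--11
  m29 ⊆ 111-1 [E]
  m31 ⊆ -1-11,1--11,111-1,1111-
E = {-1-11, -1000, 00-01, 00110, 1--11, 10100, 111-1}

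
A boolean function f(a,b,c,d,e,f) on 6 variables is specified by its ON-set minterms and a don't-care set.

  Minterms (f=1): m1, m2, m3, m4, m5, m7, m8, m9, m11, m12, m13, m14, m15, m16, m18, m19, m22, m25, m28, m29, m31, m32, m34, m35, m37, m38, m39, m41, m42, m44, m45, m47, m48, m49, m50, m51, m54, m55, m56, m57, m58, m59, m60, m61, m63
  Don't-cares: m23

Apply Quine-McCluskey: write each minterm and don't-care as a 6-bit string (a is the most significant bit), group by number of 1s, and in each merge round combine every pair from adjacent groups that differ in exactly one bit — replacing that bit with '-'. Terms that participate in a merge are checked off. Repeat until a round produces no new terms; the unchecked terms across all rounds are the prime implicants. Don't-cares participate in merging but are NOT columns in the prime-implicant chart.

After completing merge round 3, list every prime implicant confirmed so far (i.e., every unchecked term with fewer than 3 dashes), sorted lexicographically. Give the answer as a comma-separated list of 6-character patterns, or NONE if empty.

-100-0, 00-10-, 001-0-, 0011--, 1--010, 1-00-0, 11--11, 111--1, 111-0-

Round 0: 000001✓ 000010✓ 000011✓ 000100✓ 000101✓ 000111✓ 001000✓ 001001✓ 001011✓ 001100✓ 001101✓ 001110✓ 001111✓ 010000✓ 010010✓ 010011✓ 010110✓ 010111✓ 011001✓ 011100✓ 011101✓ 011111✓ 100000✓ 100010✓ 100011✓ 100101✓ 100110✓ 100111✓ 101001✓ 101010✓ 101100✓ 101101✓ 101111✓ 110000✓ 110001✓ 110010✓ 110011✓ 110110✓ 110111✓ 111000✓ 111001✓ 111010✓ 111011✓ 111100✓ 111101✓ 111111✓
Round 1: -00010✓ -00011✓ -00101✓ -00111✓ -01001✓ -01100✓ -01101✓ -01111✓ -10000✓ -10010✓ -10011✓ -10110✓ -10111✓ -11001✓ -11100✓ -11101✓ -11111✓ 0-0010✓ 0-0011✓ 0-0111✓ 0-1001✓ 0-1100✓ 0-1101✓ 0-1111✓ 00-001✓ 00-011✓ 00-100✓ 00-101✓ 00-111✓ 000-01✓ 000-11✓ 0000-1✓ 00001-✓ 0001-1✓ 00010-✓ 001-00✓ 001-01✓ 001-11✓ 0010-1✓ 00100-✓ 0011-0✓ 0011-1✓ 00110-✓ 00111-✓ 01-111✓ 010-10✓ 010-11✓ 0100-0✓ 01001-✓ 01011-✓ 011-01✓ 0111-1✓ 01110-✓ 1-0000✓ 1-0010✓ 1-0011✓ 1-0110✓ 1-0111✓ 1-1001✓ 1-1010✓ 1-1100✓ 1-1101✓ 1-1111✓ 10-010✓ 10-101✓ 10-111✓ 100-10✓ 100-11✓ 1000-0✓ 10001-✓ 1001-1✓ 10011-✓ 101-01✓ 1011-1✓ 10110-✓ 11-000✓ 11-001✓ 11-010✓ 11-011✓ 11-111✓ 110-10✓ 110-11✓ 1100-0✓ 1100-1✓ 11000-✓ 11001-✓ 11011-✓ 111-00✓ 111-01✓ 111-11✓ 1110-0✓ 1110-1✓ 11100-✓ 11101-✓ 1111-1✓ 11110-✓
Round 2: --0010✓ --0011✓ --0111✓ --1001✓ --1100✓ --1101✓ --1111✓ -0-101✓ -0-111✓ -00-11✓ -0001-✓ -001-1✓ -01-01✓ -011-1✓ -0110-✓ -1-111✓ -10-10✓ -10-11✓ -100-0 -1001-✓ -1011-✓ -11-01✓ -111-1✓ -1110-✓ 0--111✓ 0-0-11✓ 0-001-✓ 0-1-01✓ 0-11-1✓ 0-110-✓ 00--01✓ 00--11✓ 00-0-1✓ 00-1-1✓ 00-10- 000--1✓ 001--1✓ 001-0- 0011-- 010-1-✓ 1--010 1--111✓ 1-0-10✓ 1-0-11✓ 1-00-0 1-001-✓ 1-011-✓ 1-1-01✓ 1-11-1✓ 1-110-✓ 10-1-1✓ 100-1-✓ 11--11 11-0-0✓ 11-0-1✓ 11-00-✓ 11-01-✓ 110-1-✓ 1100--✓ 111--1 111-0- 1110--✓
Round 3: ---111 --0-11 --001- --1-01 --11-1 --110- -0-1-1 -10-1- 00---1 1-0-1- 11-0--
PIs = {---111, --0-11, --001-, --1-01, --11-1, --110-, -0-1-1, -10-1-, -100-0, 00---1, 00-10-, 001-0-, 0011--, 1--010, 1-0-1-, 1-00-0, 11--11, 11-0--, 111--1, 111-0-}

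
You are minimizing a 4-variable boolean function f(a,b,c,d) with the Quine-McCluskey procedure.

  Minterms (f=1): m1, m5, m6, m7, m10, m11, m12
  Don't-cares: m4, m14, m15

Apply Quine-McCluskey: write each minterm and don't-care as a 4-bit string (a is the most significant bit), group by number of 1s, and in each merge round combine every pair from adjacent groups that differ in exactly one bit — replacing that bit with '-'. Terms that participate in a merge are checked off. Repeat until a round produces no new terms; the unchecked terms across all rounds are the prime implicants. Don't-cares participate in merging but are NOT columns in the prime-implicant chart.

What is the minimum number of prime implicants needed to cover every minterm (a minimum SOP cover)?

Round 0: 0001✓ 0100✓ 0101✓ 0110✓ 0111✓ 1010✓ 1011✓ 1100✓ 1110✓ 1111✓
Round 1: -100✓ -110✓ -111✓ 0-01 01-0✓ 01-1✓ 010-✓ 011-✓ 1-10✓ 1-11✓ 101-✓ 11-0✓ 111-✓
Round 2: -1-0 -11- 01-- 1-1-
PIs = {-1-0, -11-, 0-01, 01--, 1-1-}
Coverage chart:
  m1: 0-01 ←essential
  m5: 0-01,01--
  m6: -1-0,-11-,01--
  m7: -11-,01--
  m10: 1-1- ←essential
  m11: 1-1- ←essential
  m12: -1-0 ←essential
Essential: -1-0, 0-01, 1-1-
Petrick residual → -11-
Min cover (4 terms): bd' + bc + a'c'd + ac

4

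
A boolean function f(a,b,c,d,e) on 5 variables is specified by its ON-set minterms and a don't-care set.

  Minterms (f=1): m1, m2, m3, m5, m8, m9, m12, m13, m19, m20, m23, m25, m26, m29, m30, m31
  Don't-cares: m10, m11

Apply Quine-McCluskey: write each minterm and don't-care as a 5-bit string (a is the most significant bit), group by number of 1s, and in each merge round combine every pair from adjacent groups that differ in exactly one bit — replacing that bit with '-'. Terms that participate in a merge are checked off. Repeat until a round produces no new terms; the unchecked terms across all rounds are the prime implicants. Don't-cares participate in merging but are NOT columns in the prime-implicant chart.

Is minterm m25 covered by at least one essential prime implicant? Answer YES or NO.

YES

Round 0: 00001✓ 00010✓ 00011✓ 00101✓ 01000✓ 01001✓ 01010✓ 01011✓ 01100✓ 01101✓ 10011✓ 10100 10111✓ 11001✓ 11010✓ 11101✓ 11110✓ 11111✓
Round 1: -0011 -1001✓ -1010 -1101✓ 0-001✓ 0-010✓ 0-011✓ 0-101✓ 00-01✓ 000-1✓ 0001-✓ 01-00✓ 01-01✓ 010-0✓ 010-1✓ 0100-✓ 0101-✓ 0110-✓ 1-111 10-11 11-01✓ 11-10 111-1 1111-
Round 2: -1-01 0--01 0-0-1 0-01- 01-0- 010--
PIs = {-0011, -1-01, -1010, 0--01, 0-0-1, 0-01-, 01-0-, 010--, 1-111, 10-11, 10100, 11-10, 111-1, 1111-}
Coverage chart:
  m1: 0--01,0-0-1
  m2: 0-01- ←essential
  m3: -0011,0-0-1,0-01-
  m5: 0--01 ←essential
  m8: 01-0-,010--
  m9: -1-01,0--01,0-0-1,01-0-,010--
  m12: 01-0- ←essential
  m13: -1-01,0--01,01-0-
  m19: -0011,10-11
  m20: 10100 ←essential
  m23: 1-111,10-11
  m25: -1-01 ←essential
  m26: -1010,11-10
  m29: -1-01,111-1
  m30: 11-10,1111-
  m31: 1-111,111-1,1111-
Essential: -1-01, 0--01, 0-01-, 01-0-, 10100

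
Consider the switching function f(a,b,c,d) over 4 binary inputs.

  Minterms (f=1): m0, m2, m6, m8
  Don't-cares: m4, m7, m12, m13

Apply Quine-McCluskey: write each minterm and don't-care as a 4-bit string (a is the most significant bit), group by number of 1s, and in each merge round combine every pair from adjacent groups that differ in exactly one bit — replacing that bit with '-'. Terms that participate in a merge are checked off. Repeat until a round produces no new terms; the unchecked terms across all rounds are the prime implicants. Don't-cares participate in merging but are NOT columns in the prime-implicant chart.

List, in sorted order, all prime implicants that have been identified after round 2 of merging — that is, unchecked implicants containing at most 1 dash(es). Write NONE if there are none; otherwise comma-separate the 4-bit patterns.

Round 0: 0000✓ 0010✓ 0100✓ 0110✓ 0111✓ 1000✓ 1100✓ 1101✓
Round 1: -000✓ -100✓ 0-00✓ 0-10✓ 00-0✓ 01-0✓ 011- 1-00✓ 110-
Round 2: --00 0--0
PIs = {--00, 0--0, 011-, 110-}

011-, 110-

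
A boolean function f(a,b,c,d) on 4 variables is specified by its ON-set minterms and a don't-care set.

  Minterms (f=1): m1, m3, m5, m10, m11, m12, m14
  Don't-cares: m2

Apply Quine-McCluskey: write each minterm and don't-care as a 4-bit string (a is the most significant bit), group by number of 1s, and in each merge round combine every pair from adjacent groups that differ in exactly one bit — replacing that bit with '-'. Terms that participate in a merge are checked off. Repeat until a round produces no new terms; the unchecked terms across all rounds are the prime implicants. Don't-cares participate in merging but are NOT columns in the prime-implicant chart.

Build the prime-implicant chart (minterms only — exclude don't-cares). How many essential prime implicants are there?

[col 0] 0001*, 0010*, 0011*, 0101*, 1010*, 1011*, 1100*, 1110*
[col 1] -010*, -011*, 0-01, 00-1, 001-*, 1-10, 101-*, 11-0
[col 2] -01-
Prime implicants: -01-, 0-01, 00-1, 1-10, 11-0
PI chart (minterm → PIs covering it):
  1 | 0-01,00-1
  3 | -01-,00-1
  5 | 0-01  (sole → essential)
  10 | -01-,1-10
  11 | -01-  (sole → essential)
  12 | 11-0  (sole → essential)
  14 | 1-10,11-0
Essential prime implicants: -01-, 0-01, 11-0

3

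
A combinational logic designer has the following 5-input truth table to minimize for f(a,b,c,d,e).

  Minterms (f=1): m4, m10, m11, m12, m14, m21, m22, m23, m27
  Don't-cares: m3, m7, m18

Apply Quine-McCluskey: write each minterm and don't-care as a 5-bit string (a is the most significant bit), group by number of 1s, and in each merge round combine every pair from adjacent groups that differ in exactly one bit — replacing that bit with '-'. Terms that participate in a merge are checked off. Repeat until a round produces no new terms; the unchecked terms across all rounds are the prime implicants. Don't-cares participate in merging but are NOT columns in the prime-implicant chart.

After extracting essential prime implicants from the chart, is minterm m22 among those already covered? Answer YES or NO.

[col 0] 00011*, 00100*, 00111*, 01010*, 01011*, 01100*, 01110*, 10010*, 10101*, 10110*, 10111*, 11011*
[col 1] -0111, -1011, 0-011, 0-100, 00-11, 01-10, 0101-, 011-0, 10-10, 101-1, 1011-
Prime implicants: -0111, -1011, 0-011, 0-100, 00-11, 01-10, 0101-, 011-0, 10-10, 101-1, 1011-
PI chart (minterm → PIs covering it):
  4 | 0-100  (sole → essential)
  10 | 01-10,0101-
  11 | -1011,0-011,0101-
  12 | 0-100,011-0
  14 | 01-10,011-0
  21 | 101-1  (sole → essential)
  22 | 10-10,1011-
  23 | -0111,101-1,1011-
  27 | -1011  (sole → essential)
Essential prime implicants: -1011, 0-100, 101-1

NO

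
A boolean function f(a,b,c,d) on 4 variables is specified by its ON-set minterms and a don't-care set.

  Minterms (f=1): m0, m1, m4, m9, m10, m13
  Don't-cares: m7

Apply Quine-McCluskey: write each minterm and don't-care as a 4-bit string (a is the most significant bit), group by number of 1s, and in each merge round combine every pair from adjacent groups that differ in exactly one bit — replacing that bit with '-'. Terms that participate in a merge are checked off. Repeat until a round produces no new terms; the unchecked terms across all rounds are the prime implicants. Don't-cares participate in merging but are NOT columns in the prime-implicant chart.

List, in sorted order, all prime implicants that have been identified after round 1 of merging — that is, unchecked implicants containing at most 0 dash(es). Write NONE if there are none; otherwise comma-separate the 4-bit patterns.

0111, 1010

[col 0] 0000*, 0001*, 0100*, 0111, 1001*, 1010, 1101*
[col 1] -001, 0-00, 000-, 1-01
Prime implicants: -001, 0-00, 000-, 0111, 1-01, 1010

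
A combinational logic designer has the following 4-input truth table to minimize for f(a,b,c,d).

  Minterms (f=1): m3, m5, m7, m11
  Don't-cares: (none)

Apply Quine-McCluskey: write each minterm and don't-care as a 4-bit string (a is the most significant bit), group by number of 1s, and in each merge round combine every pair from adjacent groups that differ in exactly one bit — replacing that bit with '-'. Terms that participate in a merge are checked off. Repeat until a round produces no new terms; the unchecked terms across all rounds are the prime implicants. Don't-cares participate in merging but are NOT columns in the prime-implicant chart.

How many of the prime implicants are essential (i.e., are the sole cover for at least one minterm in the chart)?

size-2^0 implicants → 0011(✓)  0101(✓)  0111(✓)  1011(✓)
size-2^1 implicants → -011  0-11  01-1
Unchecked terms (primes): -011, 0-11, 01-1
Minterm coverage:
  m3 ⊆ -011,0-11
  m5 ⊆ 01-1 [E]
  m7 ⊆ 0-11,01-1
  m11 ⊆ -011 [E]
E = {-011, 01-1}

2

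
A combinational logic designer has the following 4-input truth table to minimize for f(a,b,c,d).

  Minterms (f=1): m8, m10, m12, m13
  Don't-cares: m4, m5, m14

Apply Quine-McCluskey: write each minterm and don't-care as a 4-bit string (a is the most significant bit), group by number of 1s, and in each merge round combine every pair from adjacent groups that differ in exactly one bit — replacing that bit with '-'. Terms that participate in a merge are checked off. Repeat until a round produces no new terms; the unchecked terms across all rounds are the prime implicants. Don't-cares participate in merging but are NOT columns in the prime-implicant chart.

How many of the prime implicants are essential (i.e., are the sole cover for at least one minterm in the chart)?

size-2^0 implicants → 0100(✓)  0101(✓)  1000(✓)  1010(✓)  1100(✓)  1101(✓)  1110(✓)
size-2^1 implicants → -100(✓)  -101(✓)  010-(✓)  1-00(✓)  1-10(✓)  10-0(✓)  11-0(✓)  110-(✓)
size-2^2 implicants → -10-  1--0
Unchecked terms (primes): -10-, 1--0
Minterm coverage:
  m8 ⊆ 1--0 [E]
  m10 ⊆ 1--0 [E]
  m12 ⊆ -10-,1--0
  m13 ⊆ -10- [E]
E = {-10-, 1--0}

2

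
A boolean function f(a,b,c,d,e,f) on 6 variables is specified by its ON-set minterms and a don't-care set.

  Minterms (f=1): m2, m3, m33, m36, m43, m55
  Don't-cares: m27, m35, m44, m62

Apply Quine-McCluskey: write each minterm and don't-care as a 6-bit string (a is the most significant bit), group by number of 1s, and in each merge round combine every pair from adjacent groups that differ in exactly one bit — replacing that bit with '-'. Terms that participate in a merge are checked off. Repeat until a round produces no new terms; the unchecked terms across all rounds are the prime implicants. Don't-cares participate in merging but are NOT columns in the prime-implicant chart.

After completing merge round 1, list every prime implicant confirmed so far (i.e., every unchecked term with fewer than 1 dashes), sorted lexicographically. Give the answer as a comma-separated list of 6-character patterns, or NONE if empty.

[col 0] 000010*, 000011*, 011011, 100001*, 100011*, 100100*, 101011*, 101100*, 110111, 111110
[col 1] -00011, 00001-, 10-011, 10-100, 1000-1
Prime implicants: -00011, 00001-, 011011, 10-011, 10-100, 1000-1, 110111, 111110

011011, 110111, 111110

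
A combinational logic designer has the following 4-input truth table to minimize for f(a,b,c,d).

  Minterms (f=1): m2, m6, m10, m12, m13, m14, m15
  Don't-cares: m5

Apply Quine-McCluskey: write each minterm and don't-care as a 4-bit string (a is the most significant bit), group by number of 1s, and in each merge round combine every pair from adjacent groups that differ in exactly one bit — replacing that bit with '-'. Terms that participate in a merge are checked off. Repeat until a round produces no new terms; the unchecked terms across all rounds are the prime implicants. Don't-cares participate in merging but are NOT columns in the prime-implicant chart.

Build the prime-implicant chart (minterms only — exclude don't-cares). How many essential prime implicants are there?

[col 0] 0010*, 0101*, 0110*, 1010*, 1100*, 1101*, 1110*, 1111*
[col 1] -010*, -101, -110*, 0-10*, 1-10*, 11-0*, 11-1*, 110-*, 111-*
[col 2] --10, 11--
Prime implicants: --10, -101, 11--
PI chart (minterm → PIs covering it):
  2 | --10  (sole → essential)
  6 | --10  (sole → essential)
  10 | --10  (sole → essential)
  12 | 11--  (sole → essential)
  13 | -101,11--
  14 | --10,11--
  15 | 11--  (sole → essential)
Essential prime implicants: --10, 11--

2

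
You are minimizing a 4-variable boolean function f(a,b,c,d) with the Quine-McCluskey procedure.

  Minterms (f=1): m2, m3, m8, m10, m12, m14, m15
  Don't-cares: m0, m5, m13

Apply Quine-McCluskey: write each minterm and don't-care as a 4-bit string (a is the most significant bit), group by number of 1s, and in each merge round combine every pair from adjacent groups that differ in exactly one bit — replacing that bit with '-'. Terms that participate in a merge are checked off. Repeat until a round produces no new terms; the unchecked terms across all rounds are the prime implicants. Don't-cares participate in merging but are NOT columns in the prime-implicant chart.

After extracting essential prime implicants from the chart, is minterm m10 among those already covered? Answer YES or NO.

NO

[col 0] 0000*, 0010*, 0011*, 0101*, 1000*, 1010*, 1100*, 1101*, 1110*, 1111*
[col 1] -000*, -010*, -101, 00-0*, 001-, 1-00*, 1-10*, 10-0*, 11-0*, 11-1*, 110-*, 111-*
[col 2] -0-0, 1--0, 11--
Prime implicants: -0-0, -101, 001-, 1--0, 11--
PI chart (minterm → PIs covering it):
  2 | -0-0,001-
  3 | 001-  (sole → essential)
  8 | -0-0,1--0
  10 | -0-0,1--0
  12 | 1--0,11--
  14 | 1--0,11--
  15 | 11--  (sole → essential)
Essential prime implicants: 001-, 11--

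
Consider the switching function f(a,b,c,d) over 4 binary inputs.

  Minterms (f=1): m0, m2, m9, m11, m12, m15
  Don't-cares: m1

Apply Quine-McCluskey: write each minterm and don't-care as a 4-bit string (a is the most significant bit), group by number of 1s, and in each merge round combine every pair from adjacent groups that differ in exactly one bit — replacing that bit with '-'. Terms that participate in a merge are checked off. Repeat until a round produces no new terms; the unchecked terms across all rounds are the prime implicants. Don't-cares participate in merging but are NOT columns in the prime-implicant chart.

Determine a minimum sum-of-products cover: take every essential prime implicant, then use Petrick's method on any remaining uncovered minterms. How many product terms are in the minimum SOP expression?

size-2^0 implicants → 0000(✓)  0001(✓)  0010(✓)  1001(✓)  1011(✓)  1100  1111(✓)
size-2^1 implicants → -001  00-0  000-  1-11  10-1
Unchecked terms (primes): -001, 00-0, 000-, 1-11, 10-1, 1100
Minterm coverage:
  m0 ⊆ 00-0,000-
  m2 ⊆ 00-0 [E]
  m9 ⊆ -001,10-1
  m11 ⊆ 1-11,10-1
  m12 ⊆ 1100 [E]
  m15 ⊆ 1-11 [E]
E = {00-0, 1-11, 1100}
Petrick residual → -001
Cover = b'c'd + a'b'd' + acd + abc'd'  |cover|=4

4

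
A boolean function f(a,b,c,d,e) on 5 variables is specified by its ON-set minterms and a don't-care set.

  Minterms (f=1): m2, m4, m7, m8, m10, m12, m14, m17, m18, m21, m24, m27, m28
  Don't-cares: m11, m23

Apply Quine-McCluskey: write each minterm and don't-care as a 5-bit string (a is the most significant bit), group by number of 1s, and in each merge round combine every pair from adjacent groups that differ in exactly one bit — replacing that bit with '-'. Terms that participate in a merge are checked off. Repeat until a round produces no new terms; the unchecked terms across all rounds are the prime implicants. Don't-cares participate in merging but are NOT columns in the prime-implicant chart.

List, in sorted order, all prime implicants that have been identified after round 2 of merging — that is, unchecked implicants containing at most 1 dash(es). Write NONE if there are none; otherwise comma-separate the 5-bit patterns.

size-2^0 implicants → 00010(✓)  00100(✓)  00111(✓)  01000(✓)  01010(✓)  01011(✓)  01100(✓)  01110(✓)  10001(✓)  10010(✓)  10101(✓)  10111(✓)  11000(✓)  11011(✓)  11100(✓)
size-2^1 implicants → -0010  -0111  -1000(✓)  -1011  -1100(✓)  0-010  0-100  01-00(✓)  01-10(✓)  010-0(✓)  0101-  011-0(✓)  10-01  101-1  11-00(✓)
size-2^2 implicants → -1-00  01--0
Unchecked terms (primes): -0010, -0111, -1-00, -1011, 0-010, 0-100, 01--0, 0101-, 10-01, 101-1

-0010, -0111, -1011, 0-010, 0-100, 0101-, 10-01, 101-1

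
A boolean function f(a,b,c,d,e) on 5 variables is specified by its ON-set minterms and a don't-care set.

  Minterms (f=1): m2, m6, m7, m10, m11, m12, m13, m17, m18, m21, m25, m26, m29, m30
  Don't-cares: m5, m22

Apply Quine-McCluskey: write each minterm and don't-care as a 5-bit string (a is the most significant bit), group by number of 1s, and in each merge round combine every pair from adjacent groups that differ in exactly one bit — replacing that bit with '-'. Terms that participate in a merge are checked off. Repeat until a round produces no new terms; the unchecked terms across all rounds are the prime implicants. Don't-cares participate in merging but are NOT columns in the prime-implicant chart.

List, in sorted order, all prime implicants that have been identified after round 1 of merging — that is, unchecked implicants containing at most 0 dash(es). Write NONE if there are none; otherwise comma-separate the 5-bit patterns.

[col 0] 00010*, 00101*, 00110*, 00111*, 01010*, 01011*, 01100*, 01101*, 10001*, 10010*, 10101*, 10110*, 11001*, 11010*, 11101*, 11110*
[col 1] -0010*, -0101*, -0110*, -1010*, -1101*, 0-010*, 0-101*, 00-10*, 001-1, 0011-, 0101-, 0110-, 1-001*, 1-010*, 1-101*, 1-110*, 10-01*, 10-10*, 11-01*, 11-10*
[col 2] --010, --101, -0-10, 1--01, 1--10
Prime implicants: --010, --101, -0-10, 001-1, 0011-, 0101-, 0110-, 1--01, 1--10

NONE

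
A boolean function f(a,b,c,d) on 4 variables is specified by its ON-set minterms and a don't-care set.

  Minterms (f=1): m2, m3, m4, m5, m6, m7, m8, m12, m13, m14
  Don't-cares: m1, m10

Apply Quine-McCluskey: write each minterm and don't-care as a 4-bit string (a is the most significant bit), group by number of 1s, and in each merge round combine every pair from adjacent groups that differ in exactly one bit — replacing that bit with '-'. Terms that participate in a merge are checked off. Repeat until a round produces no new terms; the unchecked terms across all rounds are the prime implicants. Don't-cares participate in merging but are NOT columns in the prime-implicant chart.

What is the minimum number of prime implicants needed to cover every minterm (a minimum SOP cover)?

3

Round 0: 0001✓ 0010✓ 0011✓ 0100✓ 0101✓ 0110✓ 0111✓ 1000✓ 1010✓ 1100✓ 1101✓ 1110✓
Round 1: -010✓ -100✓ -101✓ -110✓ 0-01✓ 0-10✓ 0-11✓ 00-1✓ 001-✓ 01-0✓ 01-1✓ 010-✓ 011-✓ 1-00✓ 1-10✓ 10-0✓ 11-0✓ 110-✓
Round 2: --10 -1-0 -10- 0--1 0-1- 01-- 1--0
PIs = {--10, -1-0, -10-, 0--1, 0-1-, 01--, 1--0}
Coverage chart:
  m2: --10,0-1-
  m3: 0--1,0-1-
  m4: -1-0,-10-,01--
  m5: -10-,0--1,01--
  m6: --10,-1-0,0-1-,01--
  m7: 0--1,0-1-,01--
  m8: 1--0 ←essential
  m12: -1-0,-10-,1--0
  m13: -10- ←essential
  m14: --10,-1-0,1--0
Essential: -10-, 1--0
Petrick residual → 0-1-
Min cover (3 terms): bc' + a'c + ad'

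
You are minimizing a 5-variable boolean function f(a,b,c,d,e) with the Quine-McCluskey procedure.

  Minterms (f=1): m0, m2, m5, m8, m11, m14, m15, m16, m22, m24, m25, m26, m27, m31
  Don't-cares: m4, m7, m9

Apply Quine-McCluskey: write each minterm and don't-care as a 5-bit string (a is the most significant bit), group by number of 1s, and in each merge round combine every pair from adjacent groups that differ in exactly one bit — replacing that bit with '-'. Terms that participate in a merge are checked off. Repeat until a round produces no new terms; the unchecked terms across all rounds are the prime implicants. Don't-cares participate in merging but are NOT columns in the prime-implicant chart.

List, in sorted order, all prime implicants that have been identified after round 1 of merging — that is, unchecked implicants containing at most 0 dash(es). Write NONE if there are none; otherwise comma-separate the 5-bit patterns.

10110

Round 0: 00000✓ 00010✓ 00100✓ 00101✓ 00111✓ 01000✓ 01001✓ 01011✓ 01110✓ 01111✓ 10000✓ 10110 11000✓ 11001✓ 11010✓ 11011✓ 11111✓
Round 1: -0000✓ -1000✓ -1001✓ -1011✓ -1111✓ 0-000✓ 0-111 00-00 000-0 001-1 0010- 01-11✓ 010-1✓ 0100-✓ 0111- 1-000✓ 11-11✓ 110-0✓ 110-1✓ 1100-✓ 1101-✓
Round 2: --000 -1-11 -10-1 -100- 110--
PIs = {--000, -1-11, -10-1, -100-, 0-111, 00-00, 000-0, 001-1, 0010-, 0111-, 10110, 110--}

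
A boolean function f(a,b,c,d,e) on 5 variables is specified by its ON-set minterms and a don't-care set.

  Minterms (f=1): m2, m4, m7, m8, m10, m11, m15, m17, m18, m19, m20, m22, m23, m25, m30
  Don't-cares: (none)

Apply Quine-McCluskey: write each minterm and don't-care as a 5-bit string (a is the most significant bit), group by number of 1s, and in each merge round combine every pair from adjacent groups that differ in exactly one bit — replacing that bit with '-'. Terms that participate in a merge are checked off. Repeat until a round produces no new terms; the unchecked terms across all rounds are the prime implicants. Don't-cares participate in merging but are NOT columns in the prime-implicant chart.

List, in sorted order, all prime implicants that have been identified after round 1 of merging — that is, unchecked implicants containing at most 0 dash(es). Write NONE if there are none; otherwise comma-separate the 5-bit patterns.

NONE

size-2^0 implicants → 00010(✓)  00100(✓)  00111(✓)  01000(✓)  01010(✓)  01011(✓)  01111(✓)  10001(✓)  10010(✓)  10011(✓)  10100(✓)  10110(✓)  10111(✓)  11001(✓)  11110(✓)
size-2^1 implicants → -0010  -0100  -0111  0-010  0-111  01-11  010-0  0101-  1-001  1-110  10-10(✓)  10-11(✓)  100-1  1001-(✓)  101-0  1011-(✓)
size-2^2 implicants → 10-1-
Unchecked terms (primes): -0010, -0100, -0111, 0-010, 0-111, 01-11, 010-0, 0101-, 1-001, 1-110, 10-1-, 100-1, 101-0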